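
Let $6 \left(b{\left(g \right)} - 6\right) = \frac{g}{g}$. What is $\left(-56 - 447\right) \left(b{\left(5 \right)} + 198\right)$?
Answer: $- \frac{616175}{6} \approx -1.027 \cdot 10^{5}$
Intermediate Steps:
$b{\left(g \right)} = \frac{37}{6}$ ($b{\left(g \right)} = 6 + \frac{g \frac{1}{g}}{6} = 6 + \frac{1}{6} \cdot 1 = 6 + \frac{1}{6} = \frac{37}{6}$)
$\left(-56 - 447\right) \left(b{\left(5 \right)} + 198\right) = \left(-56 - 447\right) \left(\frac{37}{6} + 198\right) = \left(-503\right) \frac{1225}{6} = - \frac{616175}{6}$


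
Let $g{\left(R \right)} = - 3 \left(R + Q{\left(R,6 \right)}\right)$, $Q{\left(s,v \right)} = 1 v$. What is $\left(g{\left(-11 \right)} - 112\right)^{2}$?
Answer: $9409$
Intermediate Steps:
$Q{\left(s,v \right)} = v$
$g{\left(R \right)} = -18 - 3 R$ ($g{\left(R \right)} = - 3 \left(R + 6\right) = - 3 \left(6 + R\right) = -18 - 3 R$)
$\left(g{\left(-11 \right)} - 112\right)^{2} = \left(\left(-18 - -33\right) - 112\right)^{2} = \left(\left(-18 + 33\right) - 112\right)^{2} = \left(15 - 112\right)^{2} = \left(-97\right)^{2} = 9409$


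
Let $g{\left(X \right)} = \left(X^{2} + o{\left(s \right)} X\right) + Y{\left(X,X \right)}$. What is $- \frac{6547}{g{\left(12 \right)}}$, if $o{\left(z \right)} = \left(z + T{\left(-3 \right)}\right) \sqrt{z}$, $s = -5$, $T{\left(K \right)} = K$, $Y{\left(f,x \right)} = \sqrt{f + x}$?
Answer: $- \frac{6547}{144 + 2 \sqrt{6} - 96 i \sqrt{5}} \approx -14.283 - 20.592 i$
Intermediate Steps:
$o{\left(z \right)} = \sqrt{z} \left(-3 + z\right)$ ($o{\left(z \right)} = \left(z - 3\right) \sqrt{z} = \left(-3 + z\right) \sqrt{z} = \sqrt{z} \left(-3 + z\right)$)
$g{\left(X \right)} = X^{2} + \sqrt{2} \sqrt{X} - 8 i X \sqrt{5}$ ($g{\left(X \right)} = \left(X^{2} + \sqrt{-5} \left(-3 - 5\right) X\right) + \sqrt{X + X} = \left(X^{2} + i \sqrt{5} \left(-8\right) X\right) + \sqrt{2 X} = \left(X^{2} + - 8 i \sqrt{5} X\right) + \sqrt{2} \sqrt{X} = \left(X^{2} - 8 i X \sqrt{5}\right) + \sqrt{2} \sqrt{X} = X^{2} + \sqrt{2} \sqrt{X} - 8 i X \sqrt{5}$)
$- \frac{6547}{g{\left(12 \right)}} = - \frac{6547}{12^{2} + \sqrt{2} \sqrt{12} - 8 i 12 \sqrt{5}} = - \frac{6547}{144 + \sqrt{2} \cdot 2 \sqrt{3} - 96 i \sqrt{5}} = - \frac{6547}{144 + 2 \sqrt{6} - 96 i \sqrt{5}}$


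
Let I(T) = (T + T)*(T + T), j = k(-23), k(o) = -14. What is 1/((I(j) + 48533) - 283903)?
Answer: -1/234586 ≈ -4.2628e-6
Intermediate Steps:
j = -14
I(T) = 4*T² (I(T) = (2*T)*(2*T) = 4*T²)
1/((I(j) + 48533) - 283903) = 1/((4*(-14)² + 48533) - 283903) = 1/((4*196 + 48533) - 283903) = 1/((784 + 48533) - 283903) = 1/(49317 - 283903) = 1/(-234586) = -1/234586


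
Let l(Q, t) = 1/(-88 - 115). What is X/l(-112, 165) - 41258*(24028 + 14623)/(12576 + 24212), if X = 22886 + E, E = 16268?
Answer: -146997662707/18394 ≈ -7.9916e+6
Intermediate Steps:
X = 39154 (X = 22886 + 16268 = 39154)
l(Q, t) = -1/203 (l(Q, t) = 1/(-203) = -1/203)
X/l(-112, 165) - 41258*(24028 + 14623)/(12576 + 24212) = 39154/(-1/203) - 41258*(24028 + 14623)/(12576 + 24212) = 39154*(-203) - 41258/(36788/38651) = -7948262 - 41258/(36788*(1/38651)) = -7948262 - 41258/36788/38651 = -7948262 - 41258*38651/36788 = -7948262 - 797331479/18394 = -146997662707/18394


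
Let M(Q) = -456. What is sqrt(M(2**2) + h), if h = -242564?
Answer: 2*I*sqrt(60755) ≈ 492.97*I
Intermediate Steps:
sqrt(M(2**2) + h) = sqrt(-456 - 242564) = sqrt(-243020) = 2*I*sqrt(60755)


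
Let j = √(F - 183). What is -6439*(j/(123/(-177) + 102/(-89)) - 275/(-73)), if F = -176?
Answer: -1770725/73 + 33811189*I*√359/9667 ≈ -24257.0 + 66270.0*I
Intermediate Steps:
j = I*√359 (j = √(-176 - 183) = √(-359) = I*√359 ≈ 18.947*I)
-6439*(j/(123/(-177) + 102/(-89)) - 275/(-73)) = -6439*((I*√359)/(123/(-177) + 102/(-89)) - 275/(-73)) = -6439*((I*√359)/(123*(-1/177) + 102*(-1/89)) - 275*(-1/73)) = -6439*((I*√359)/(-41/59 - 102/89) + 275/73) = -6439*((I*√359)/(-9667/5251) + 275/73) = -6439*((I*√359)*(-5251/9667) + 275/73) = -6439*(-5251*I*√359/9667 + 275/73) = -6439*(275/73 - 5251*I*√359/9667) = -1770725/73 + 33811189*I*√359/9667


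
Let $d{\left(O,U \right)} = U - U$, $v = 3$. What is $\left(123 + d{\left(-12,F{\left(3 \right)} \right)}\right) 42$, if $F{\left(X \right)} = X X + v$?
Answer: $5166$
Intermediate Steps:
$F{\left(X \right)} = 3 + X^{2}$ ($F{\left(X \right)} = X X + 3 = X^{2} + 3 = 3 + X^{2}$)
$d{\left(O,U \right)} = 0$
$\left(123 + d{\left(-12,F{\left(3 \right)} \right)}\right) 42 = \left(123 + 0\right) 42 = 123 \cdot 42 = 5166$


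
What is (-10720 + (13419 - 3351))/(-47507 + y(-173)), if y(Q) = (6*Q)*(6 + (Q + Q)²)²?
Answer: 652/14878024908299 ≈ 4.3823e-11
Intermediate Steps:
y(Q) = 6*Q*(6 + 4*Q²)² (y(Q) = (6*Q)*(6 + (2*Q)²)² = (6*Q)*(6 + 4*Q²)² = 6*Q*(6 + 4*Q²)²)
(-10720 + (13419 - 3351))/(-47507 + y(-173)) = (-10720 + (13419 - 3351))/(-47507 + 24*(-173)*(3 + 2*(-173)²)²) = (-10720 + 10068)/(-47507 + 24*(-173)*(3 + 2*29929)²) = -652/(-47507 + 24*(-173)*(3 + 59858)²) = -652/(-47507 + 24*(-173)*59861²) = -652/(-47507 + 24*(-173)*3583339321) = -652/(-47507 - 14878024860792) = -652/(-14878024908299) = -652*(-1/14878024908299) = 652/14878024908299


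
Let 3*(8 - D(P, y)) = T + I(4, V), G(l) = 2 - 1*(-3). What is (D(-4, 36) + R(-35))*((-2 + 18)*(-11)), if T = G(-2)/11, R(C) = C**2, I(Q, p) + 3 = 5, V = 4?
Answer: -216864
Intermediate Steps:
I(Q, p) = 2 (I(Q, p) = -3 + 5 = 2)
G(l) = 5 (G(l) = 2 + 3 = 5)
T = 5/11 ≈ 0.45455
D(P, y) = 79/11 (D(P, y) = 8 - (5/11 + 2)/3 = 8 - 1/3*27/11 = 8 - 9/11 = 79/11)
(D(-4, 36) + R(-35))*((-2 + 18)*(-11)) = (79/11 + (-35)**2)*((-2 + 18)*(-11)) = (79/11 + 1225)*(16*(-11)) = (13554/11)*(-176) = -216864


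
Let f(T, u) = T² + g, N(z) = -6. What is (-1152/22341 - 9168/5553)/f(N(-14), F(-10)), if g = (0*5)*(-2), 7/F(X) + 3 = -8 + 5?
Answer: -5867204/124059573 ≈ -0.047293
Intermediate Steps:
F(X) = -7/6 (F(X) = 7/(-3 + (-8 + 5)) = 7/(-3 - 3) = 7/(-6) = 7*(-⅙) = -7/6)
g = 0 (g = 0*(-2) = 0)
f(T, u) = T² (f(T, u) = T² + 0 = T²)
(-1152/22341 - 9168/5553)/f(N(-14), F(-10)) = (-1152/22341 - 9168/5553)/((-6)²) = (-1152*1/22341 - 9168*1/5553)/36 = (-384/7447 - 3056/1851)*(1/36) = -23468816/13784397*1/36 = -5867204/124059573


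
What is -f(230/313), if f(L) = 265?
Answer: -265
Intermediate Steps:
-f(230/313) = -1*265 = -265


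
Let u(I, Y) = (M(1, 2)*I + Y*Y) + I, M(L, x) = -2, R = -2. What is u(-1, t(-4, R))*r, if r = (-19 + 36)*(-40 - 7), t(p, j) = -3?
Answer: -7990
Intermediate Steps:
u(I, Y) = Y² - I (u(I, Y) = (-2*I + Y*Y) + I = (-2*I + Y²) + I = (Y² - 2*I) + I = Y² - I)
r = -799 (r = 17*(-47) = -799)
u(-1, t(-4, R))*r = ((-3)² - 1*(-1))*(-799) = (9 + 1)*(-799) = 10*(-799) = -7990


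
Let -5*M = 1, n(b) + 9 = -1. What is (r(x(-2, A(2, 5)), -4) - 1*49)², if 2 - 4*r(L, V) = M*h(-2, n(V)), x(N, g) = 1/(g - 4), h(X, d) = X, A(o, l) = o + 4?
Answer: 59049/25 ≈ 2362.0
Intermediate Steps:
A(o, l) = 4 + o
n(b) = -10 (n(b) = -9 - 1 = -10)
M = -⅕ (M = -⅕*1 = -⅕ ≈ -0.20000)
x(N, g) = 1/(-4 + g)
r(L, V) = ⅖ (r(L, V) = ½ - (-1)*(-2)/20 = ½ - ¼*⅖ = ½ - ⅒ = ⅖)
(r(x(-2, A(2, 5)), -4) - 1*49)² = (⅖ - 1*49)² = (⅖ - 49)² = (-243/5)² = 59049/25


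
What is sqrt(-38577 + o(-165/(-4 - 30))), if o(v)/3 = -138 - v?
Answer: I*sqrt(45090426)/34 ≈ 197.5*I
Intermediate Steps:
o(v) = -414 - 3*v (o(v) = 3*(-138 - v) = -414 - 3*v)
sqrt(-38577 + o(-165/(-4 - 30))) = sqrt(-38577 + (-414 - (-495)/(-4 - 30))) = sqrt(-38577 + (-414 - (-495)/(-34))) = sqrt(-38577 + (-414 - (-495)*(-1)/34)) = sqrt(-38577 + (-414 - 3*165/34)) = sqrt(-38577 + (-414 - 495/34)) = sqrt(-38577 - 14571/34) = sqrt(-1326189/34) = I*sqrt(45090426)/34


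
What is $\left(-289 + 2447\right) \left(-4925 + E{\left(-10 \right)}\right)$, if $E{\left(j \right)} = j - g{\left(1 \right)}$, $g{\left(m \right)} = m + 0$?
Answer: $-10651888$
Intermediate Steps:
$g{\left(m \right)} = m$
$E{\left(j \right)} = -1 + j$ ($E{\left(j \right)} = j - 1 = -1 + j$)
$\left(-289 + 2447\right) \left(-4925 + E{\left(-10 \right)}\right) = \left(-289 + 2447\right) \left(-4925 - 11\right) = 2158 \left(-4925 - 11\right) = 2158 \left(-4936\right) = -10651888$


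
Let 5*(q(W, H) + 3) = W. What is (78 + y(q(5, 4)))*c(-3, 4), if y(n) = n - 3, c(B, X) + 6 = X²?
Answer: 730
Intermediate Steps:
q(W, H) = -3 + W/5
c(B, X) = -6 + X²
y(n) = -3 + n
(78 + y(q(5, 4)))*c(-3, 4) = (78 + (-3 + (-3 + (⅕)*5)))*(-6 + 4²) = (78 + (-3 + (-3 + 1)))*(-6 + 16) = (78 + (-3 - 2))*10 = (78 - 5)*10 = 73*10 = 730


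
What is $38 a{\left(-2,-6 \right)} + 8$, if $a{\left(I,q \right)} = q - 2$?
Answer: $-296$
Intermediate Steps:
$a{\left(I,q \right)} = -2 + q$
$38 a{\left(-2,-6 \right)} + 8 = 38 \left(-2 - 6\right) + 8 = 38 \left(-8\right) + 8 = -304 + 8 = -296$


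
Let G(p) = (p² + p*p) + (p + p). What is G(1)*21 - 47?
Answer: 37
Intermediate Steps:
G(p) = 2*p + 2*p² (G(p) = (p² + p²) + 2*p = 2*p² + 2*p = 2*p + 2*p²)
G(1)*21 - 47 = (2*1*(1 + 1))*21 - 47 = (2*1*2)*21 - 47 = 4*21 - 47 = 84 - 47 = 37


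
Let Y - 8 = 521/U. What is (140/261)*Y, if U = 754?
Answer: 458710/98397 ≈ 4.6618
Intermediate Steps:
Y = 6553/754 (Y = 8 + 521/754 = 6553/754 ≈ 8.6910)
(140/261)*Y = (140/261)*(6553/754) = 458710/98397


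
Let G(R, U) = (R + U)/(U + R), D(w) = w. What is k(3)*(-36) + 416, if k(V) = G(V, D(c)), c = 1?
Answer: 380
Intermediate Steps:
G(R, U) = 1 (G(R, U) = (R + U)/(R + U) = 1)
k(V) = 1
k(3)*(-36) + 416 = 1*(-36) + 416 = -36 + 416 = 380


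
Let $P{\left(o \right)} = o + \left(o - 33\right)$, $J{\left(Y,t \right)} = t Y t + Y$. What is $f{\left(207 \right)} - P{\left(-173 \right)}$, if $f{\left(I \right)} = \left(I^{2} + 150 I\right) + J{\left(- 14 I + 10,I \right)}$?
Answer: $-123676522$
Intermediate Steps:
$J{\left(Y,t \right)} = Y + Y t^{2}$ ($J{\left(Y,t \right)} = Y t t + Y = Y t^{2} + Y = Y + Y t^{2}$)
$P{\left(o \right)} = -33 + 2 o$ ($P{\left(o \right)} = o + \left(o - 33\right) = o + \left(-33 + o\right) = -33 + 2 o$)
$f{\left(I \right)} = I^{2} + 150 I + \left(1 + I^{2}\right) \left(10 - 14 I\right)$ ($f{\left(I \right)} = \left(I^{2} + 150 I\right) + \left(- 14 I + 10\right) \left(1 + I^{2}\right) = \left(I^{2} + 150 I\right) + \left(10 - 14 I\right) \left(1 + I^{2}\right) = \left(I^{2} + 150 I\right) + \left(1 + I^{2}\right) \left(10 - 14 I\right) = I^{2} + 150 I + \left(1 + I^{2}\right) \left(10 - 14 I\right)$)
$f{\left(207 \right)} - P{\left(-173 \right)} = \left(10 - 14 \cdot 207^{3} + 11 \cdot 207^{2} + 136 \cdot 207\right) - \left(-33 + 2 \left(-173\right)\right) = \left(10 - 124176402 + 11 \cdot 42849 + 28152\right) - \left(-33 - 346\right) = \left(10 - 124176402 + 471339 + 28152\right) - -379 = -123676901 + 379 = -123676522$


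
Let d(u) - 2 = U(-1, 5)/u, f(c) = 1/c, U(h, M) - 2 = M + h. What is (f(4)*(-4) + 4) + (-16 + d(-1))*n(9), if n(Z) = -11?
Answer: 223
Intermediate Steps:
U(h, M) = 2 + M + h (U(h, M) = 2 + (M + h) = 2 + M + h)
d(u) = 2 + 6/u (d(u) = 2 + (2 + 5 - 1)/u = 2 + 6/u)
(f(4)*(-4) + 4) + (-16 + d(-1))*n(9) = (-4/4 + 4) + (-16 + (2 + 6/(-1)))*(-11) = ((¼)*(-4) + 4) + (-16 + (2 + 6*(-1)))*(-11) = (-1 + 4) + (-16 + (2 - 6))*(-11) = 3 + (-16 - 4)*(-11) = 3 - 20*(-11) = 3 + 220 = 223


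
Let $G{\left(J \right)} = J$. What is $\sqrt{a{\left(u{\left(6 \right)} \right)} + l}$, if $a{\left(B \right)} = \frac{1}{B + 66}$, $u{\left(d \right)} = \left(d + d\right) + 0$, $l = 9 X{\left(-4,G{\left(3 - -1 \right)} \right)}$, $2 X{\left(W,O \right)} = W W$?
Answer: $\frac{\sqrt{438126}}{78} \approx 8.486$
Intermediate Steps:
$X{\left(W,O \right)} = \frac{W^{2}}{2}$ ($X{\left(W,O \right)} = \frac{W W}{2} = \frac{W^{2}}{2}$)
$l = 72$ ($l = 9 \frac{\left(-4\right)^{2}}{2} = 9 \cdot \frac{1}{2} \cdot 16 = 9 \cdot 8 = 72$)
$u{\left(d \right)} = 2 d$ ($u{\left(d \right)} = 2 d + 0 = 2 d$)
$a{\left(B \right)} = \frac{1}{66 + B}$
$\sqrt{a{\left(u{\left(6 \right)} \right)} + l} = \sqrt{\frac{1}{66 + 2 \cdot 6} + 72} = \sqrt{\frac{1}{66 + 12} + 72} = \sqrt{\frac{1}{78} + 72} = \sqrt{\frac{5617}{78}} = \frac{\sqrt{438126}}{78}$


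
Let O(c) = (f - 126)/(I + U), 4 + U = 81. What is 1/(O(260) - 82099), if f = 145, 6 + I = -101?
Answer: -30/2462989 ≈ -1.2180e-5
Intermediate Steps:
I = -107 (I = -6 - 101 = -107)
U = 77 (U = -4 + 81 = 77)
O(c) = -19/30 (O(c) = (145 - 126)/(-107 + 77) = 19/(-30) = 19*(-1/30) = -19/30)
1/(O(260) - 82099) = 1/(-19/30 - 82099) = 1/(-2462989/30) = -30/2462989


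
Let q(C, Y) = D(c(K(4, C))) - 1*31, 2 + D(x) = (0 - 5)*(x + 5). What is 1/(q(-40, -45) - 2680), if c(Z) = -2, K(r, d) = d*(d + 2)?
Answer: -1/2728 ≈ -0.00036657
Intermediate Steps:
K(r, d) = d*(2 + d)
D(x) = -27 - 5*x (D(x) = -2 + (0 - 5)*(x + 5) = -2 - 5*(5 + x) = -2 + (-25 - 5*x) = -27 - 5*x)
q(C, Y) = -48 (q(C, Y) = (-27 - 5*(-2)) - 1*31 = (-27 + 10) - 31 = -17 - 31 = -48)
1/(q(-40, -45) - 2680) = 1/(-48 - 2680) = 1/(-2728) = -1/2728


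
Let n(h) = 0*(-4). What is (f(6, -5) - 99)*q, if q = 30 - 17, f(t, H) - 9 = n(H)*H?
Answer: -1170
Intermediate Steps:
n(h) = 0
f(t, H) = 9 (f(t, H) = 9 + 0*H = 9 + 0 = 9)
q = 13
(f(6, -5) - 99)*q = (9 - 99)*13 = -90*13 = -1170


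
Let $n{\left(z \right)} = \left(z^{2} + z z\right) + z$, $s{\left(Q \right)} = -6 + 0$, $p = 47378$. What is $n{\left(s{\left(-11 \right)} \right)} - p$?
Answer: $-47312$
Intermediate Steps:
$s{\left(Q \right)} = -6$
$n{\left(z \right)} = z + 2 z^{2}$ ($n{\left(z \right)} = \left(z^{2} + z^{2}\right) + z = 2 z^{2} + z = z + 2 z^{2}$)
$n{\left(s{\left(-11 \right)} \right)} - p = - 6 \left(1 + 2 \left(-6\right)\right) - 47378 = - 6 \left(1 - 12\right) - 47378 = \left(-6\right) \left(-11\right) - 47378 = 66 - 47378 = -47312$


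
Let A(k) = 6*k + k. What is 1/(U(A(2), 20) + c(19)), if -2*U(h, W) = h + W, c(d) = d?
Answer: ½ ≈ 0.50000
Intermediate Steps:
A(k) = 7*k
U(h, W) = -W/2 - h/2 (U(h, W) = -(h + W)/2 = -(W + h)/2 = -W/2 - h/2)
1/(U(A(2), 20) + c(19)) = 1/((-½*20 - 7*2/2) + 19) = 1/((-10 - ½*14) + 19) = 1/((-10 - 7) + 19) = 1/(-17 + 19) = 1/2 = ½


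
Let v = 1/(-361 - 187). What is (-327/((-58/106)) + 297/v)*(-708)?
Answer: 3329435844/29 ≈ 1.1481e+8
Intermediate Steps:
v = -1/548 (v = 1/(-548) = -1/548 ≈ -0.0018248)
(-327/((-58/106)) + 297/v)*(-708) = (-327/((-58/106)) + 297/(-1/548))*(-708) = (-327/((-58*1/106)) + 297*(-548))*(-708) = (-327/(-29/53) - 162756)*(-708) = (-327*(-53/29) - 162756)*(-708) = (17331/29 - 162756)*(-708) = -4702593/29*(-708) = 3329435844/29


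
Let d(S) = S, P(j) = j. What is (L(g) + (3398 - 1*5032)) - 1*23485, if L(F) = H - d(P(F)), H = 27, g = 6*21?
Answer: -25218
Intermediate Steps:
g = 126
L(F) = 27 - F
(L(g) + (3398 - 1*5032)) - 1*23485 = ((27 - 1*126) + (3398 - 1*5032)) - 1*23485 = ((27 - 126) + (3398 - 5032)) - 23485 = (-99 - 1634) - 23485 = -1733 - 23485 = -25218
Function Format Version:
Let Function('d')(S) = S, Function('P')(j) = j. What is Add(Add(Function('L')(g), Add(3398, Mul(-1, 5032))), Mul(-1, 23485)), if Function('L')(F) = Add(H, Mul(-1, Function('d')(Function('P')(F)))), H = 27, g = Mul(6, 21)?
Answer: -25218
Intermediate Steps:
g = 126
Function('L')(F) = Add(27, Mul(-1, F))
Add(Add(Function('L')(g), Add(3398, Mul(-1, 5032))), Mul(-1, 23485)) = Add(Add(Add(27, Mul(-1, 126)), Add(3398, Mul(-1, 5032))), Mul(-1, 23485)) = Add(Add(Add(27, -126), Add(3398, -5032)), -23485) = Add(Add(-99, -1634), -23485) = Add(-1733, -23485) = -25218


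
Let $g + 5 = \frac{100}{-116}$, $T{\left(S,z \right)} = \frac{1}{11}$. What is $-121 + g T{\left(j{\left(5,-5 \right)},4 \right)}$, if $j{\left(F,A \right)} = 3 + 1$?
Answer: $- \frac{38769}{319} \approx -121.53$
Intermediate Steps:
$j{\left(F,A \right)} = 4$
$T{\left(S,z \right)} = \frac{1}{11}$
$g = - \frac{170}{29}$ ($g = -5 + \frac{100}{-116} = -5 + 100 \left(- \frac{1}{116}\right) = -5 - \frac{25}{29} = - \frac{170}{29} \approx -5.8621$)
$-121 + g T{\left(j{\left(5,-5 \right)},4 \right)} = -121 - \frac{170}{319} = - \frac{38769}{319}$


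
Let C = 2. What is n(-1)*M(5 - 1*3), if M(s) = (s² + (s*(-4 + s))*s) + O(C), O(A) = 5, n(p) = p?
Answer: -1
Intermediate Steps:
M(s) = 5 + s² + s²*(-4 + s) (M(s) = (s² + (s*(-4 + s))*s) + 5 = (s² + s²*(-4 + s)) + 5 = 5 + s² + s²*(-4 + s))
n(-1)*M(5 - 1*3) = -(5 + (5 - 1*3)³ - 3*(5 - 1*3)²) = -(5 + (5 - 3)³ - 3*(5 - 3)²) = -(5 + 2³ - 3*2²) = -(5 + 8 - 3*4) = -(5 + 8 - 12) = -1*1 = -1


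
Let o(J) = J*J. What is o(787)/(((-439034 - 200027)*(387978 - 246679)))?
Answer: -619369/90298680239 ≈ -6.8591e-6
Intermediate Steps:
o(J) = J**2
o(787)/(((-439034 - 200027)*(387978 - 246679))) = 787**2/(((-439034 - 200027)*(387978 - 246679))) = 619369/((-639061*141299)) = 619369/(-90298680239) = 619369*(-1/90298680239) = -619369/90298680239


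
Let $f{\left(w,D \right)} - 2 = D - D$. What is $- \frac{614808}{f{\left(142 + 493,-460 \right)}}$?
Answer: $-307404$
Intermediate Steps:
$f{\left(w,D \right)} = 2$ ($f{\left(w,D \right)} = 2 + \left(D - D\right) = 2 + 0 = 2$)
$- \frac{614808}{f{\left(142 + 493,-460 \right)}} = - \frac{614808}{2} = \left(-614808\right) \frac{1}{2} = -307404$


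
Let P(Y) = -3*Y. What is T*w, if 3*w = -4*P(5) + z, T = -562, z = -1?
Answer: -33158/3 ≈ -11053.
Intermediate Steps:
w = 59/3 (w = (-(-12)*5 - 1)/3 = (-4*(-15) - 1)/3 = (60 - 1)/3 = (1/3)*59 = 59/3 ≈ 19.667)
T*w = -562*59/3 = -33158/3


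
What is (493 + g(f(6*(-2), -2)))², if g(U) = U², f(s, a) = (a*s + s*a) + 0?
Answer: 7823209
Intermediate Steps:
f(s, a) = 2*a*s (f(s, a) = (a*s + a*s) + 0 = 2*a*s + 0 = 2*a*s)
(493 + g(f(6*(-2), -2)))² = (493 + (2*(-2)*(6*(-2)))²)² = (493 + (2*(-2)*(-12))²)² = (493 + 48²)² = (493 + 2304)² = 2797² = 7823209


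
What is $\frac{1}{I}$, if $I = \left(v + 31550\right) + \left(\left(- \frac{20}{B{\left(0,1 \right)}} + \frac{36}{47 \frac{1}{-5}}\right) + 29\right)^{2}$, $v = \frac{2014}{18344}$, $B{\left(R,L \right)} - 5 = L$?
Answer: $\frac{182348532}{5840068975219} \approx 3.1224 \cdot 10^{-5}$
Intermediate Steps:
$B{\left(R,L \right)} = 5 + L$
$v = \frac{1007}{9172}$ ($v = 2014 \cdot \frac{1}{18344} = \frac{1007}{9172} \approx 0.10979$)
$I = \frac{5840068975219}{182348532}$ ($I = \left(\frac{1007}{9172} + 31550\right) + \left(\left(- \frac{20}{5 + 1} + \frac{36}{47 \frac{1}{-5}}\right) + 29\right)^{2} = \frac{289377607}{9172} + \left(\left(- \frac{20}{6} + \frac{36}{47 \left(- \frac{1}{5}\right)}\right) + 29\right)^{2} = \frac{289377607}{9172} + \left(\left(\left(-20\right) \frac{1}{6} + \frac{36}{- \frac{47}{5}}\right) + 29\right)^{2} = \frac{289377607}{9172} + \left(\left(- \frac{10}{3} + 36 \left(- \frac{5}{47}\right)\right) + 29\right)^{2} = \frac{289377607}{9172} + \left(\left(- \frac{10}{3} - \frac{180}{47}\right) + 29\right)^{2} = \frac{289377607}{9172} + \left(- \frac{1010}{141} + 29\right)^{2} = \frac{289377607}{9172} + \left(\frac{3079}{141}\right)^{2} = \frac{289377607}{9172} + \frac{9480241}{19881} = \frac{5840068975219}{182348532} \approx 32027.0$)
$\frac{1}{I} = \frac{1}{\frac{5840068975219}{182348532}} = \frac{182348532}{5840068975219}$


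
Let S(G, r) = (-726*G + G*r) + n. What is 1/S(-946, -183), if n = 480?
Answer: 1/860394 ≈ 1.1623e-6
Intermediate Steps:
S(G, r) = 480 - 726*G + G*r (S(G, r) = (-726*G + G*r) + 480 = 480 - 726*G + G*r)
1/S(-946, -183) = 1/(480 - 726*(-946) - 946*(-183)) = 1/(480 + 686796 + 173118) = 1/860394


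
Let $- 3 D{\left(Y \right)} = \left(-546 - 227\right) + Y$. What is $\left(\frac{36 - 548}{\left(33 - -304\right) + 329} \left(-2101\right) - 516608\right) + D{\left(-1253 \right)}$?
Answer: $- \frac{171267722}{333} \approx -5.1432 \cdot 10^{5}$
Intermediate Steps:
$D{\left(Y \right)} = \frac{773}{3} - \frac{Y}{3}$ ($D{\left(Y \right)} = - \frac{\left(-546 - 227\right) + Y}{3} = - \frac{-773 + Y}{3} = \frac{773}{3} - \frac{Y}{3}$)
$\left(\frac{36 - 548}{\left(33 - -304\right) + 329} \left(-2101\right) - 516608\right) + D{\left(-1253 \right)} = \left(\frac{36 - 548}{\left(33 - -304\right) + 329} \left(-2101\right) - 516608\right) + \left(\frac{773}{3} - - \frac{1253}{3}\right) = \left(- \frac{512}{\left(33 + 304\right) + 329} \left(-2101\right) - 516608\right) + \left(\frac{773}{3} + \frac{1253}{3}\right) = \left(- \frac{512}{337 + 329} \left(-2101\right) - 516608\right) + \frac{2026}{3} = \left(- \frac{512}{666} \left(-2101\right) - 516608\right) + \frac{2026}{3} = \left(\left(-512\right) \frac{1}{666} \left(-2101\right) - 516608\right) + \frac{2026}{3} = \left(\left(- \frac{256}{333}\right) \left(-2101\right) - 516608\right) + \frac{2026}{3} = \left(\frac{537856}{333} - 516608\right) + \frac{2026}{3} = - \frac{171492608}{333} + \frac{2026}{3} = - \frac{171267722}{333}$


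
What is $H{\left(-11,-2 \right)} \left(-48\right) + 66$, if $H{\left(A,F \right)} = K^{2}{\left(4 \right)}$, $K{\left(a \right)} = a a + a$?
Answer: $-19134$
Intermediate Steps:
$K{\left(a \right)} = a + a^{2}$ ($K{\left(a \right)} = a^{2} + a = a + a^{2}$)
$H{\left(A,F \right)} = 400$ ($H{\left(A,F \right)} = \left(4 \left(1 + 4\right)\right)^{2} = \left(4 \cdot 5\right)^{2} = 20^{2} = 400$)
$H{\left(-11,-2 \right)} \left(-48\right) + 66 = 400 \left(-48\right) + 66 = -19200 + 66 = -19134$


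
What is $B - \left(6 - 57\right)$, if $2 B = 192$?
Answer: $147$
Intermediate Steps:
$B = 96$ ($B = \frac{1}{2} \cdot 192 = 96$)
$B - \left(6 - 57\right) = 96 - \left(6 - 57\right) = 96 - -51 = 96 + 51 = 147$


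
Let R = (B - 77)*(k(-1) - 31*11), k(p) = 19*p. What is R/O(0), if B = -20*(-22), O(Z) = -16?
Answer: 16335/2 ≈ 8167.5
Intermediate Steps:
B = 440
R = -130680 (R = (440 - 77)*(19*(-1) - 31*11) = 363*(-19 - 341) = 363*(-360) = -130680)
R/O(0) = -130680/(-16) = -130680*(-1/16) = 16335/2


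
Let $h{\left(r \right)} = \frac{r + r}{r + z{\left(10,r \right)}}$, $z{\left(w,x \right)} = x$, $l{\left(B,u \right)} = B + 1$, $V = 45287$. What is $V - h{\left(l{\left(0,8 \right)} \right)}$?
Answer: $45286$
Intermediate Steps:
$l{\left(B,u \right)} = 1 + B$
$h{\left(r \right)} = 1$ ($h{\left(r \right)} = \frac{r + r}{r + r} = \frac{2 r}{2 r} = 2 r \frac{1}{2 r} = 1$)
$V - h{\left(l{\left(0,8 \right)} \right)} = 45287 - 1 = 45286$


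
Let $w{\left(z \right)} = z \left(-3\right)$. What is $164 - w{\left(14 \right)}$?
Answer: $206$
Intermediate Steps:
$w{\left(z \right)} = - 3 z$
$164 - w{\left(14 \right)} = 164 - \left(-3\right) 14 = 164 - -42 = 164 + 42 = 206$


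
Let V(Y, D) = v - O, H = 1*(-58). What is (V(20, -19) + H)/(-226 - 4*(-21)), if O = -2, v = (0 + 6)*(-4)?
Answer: 40/71 ≈ 0.56338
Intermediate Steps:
v = -24 (v = 6*(-4) = -24)
H = -58
V(Y, D) = -22 (V(Y, D) = -24 - 1*(-2) = -24 + 2 = -22)
(V(20, -19) + H)/(-226 - 4*(-21)) = (-22 - 58)/(-226 - 4*(-21)) = -80/(-226 + 84) = -80/(-142) = -80*(-1/142) = 40/71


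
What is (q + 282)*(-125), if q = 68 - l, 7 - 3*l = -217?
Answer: -103250/3 ≈ -34417.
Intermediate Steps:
l = 224/3 (l = 7/3 - 1/3*(-217) = 7/3 + 217/3 = 224/3 ≈ 74.667)
q = -20/3 (q = 68 - 1*224/3 = 68 - 224/3 = -20/3 ≈ -6.6667)
(q + 282)*(-125) = (-20/3 + 282)*(-125) = (826/3)*(-125) = -103250/3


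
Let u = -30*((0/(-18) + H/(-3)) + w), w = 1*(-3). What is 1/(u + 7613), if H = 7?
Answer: 1/7773 ≈ 0.00012865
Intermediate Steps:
w = -3
u = 160 (u = -30*((0/(-18) + 7/(-3)) - 3) = -30*((0*(-1/18) + 7*(-1/3)) - 3) = -30*((0 - 7/3) - 3) = -30*(-7/3 - 3) = -30*(-16/3) = 160)
1/(u + 7613) = 1/(160 + 7613) = 1/7773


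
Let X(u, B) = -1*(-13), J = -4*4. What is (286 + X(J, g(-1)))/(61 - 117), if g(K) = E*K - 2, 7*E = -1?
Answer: -299/56 ≈ -5.3393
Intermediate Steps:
E = -⅐ (E = (⅐)*(-1) = -⅐ ≈ -0.14286)
g(K) = -2 - K/7 (g(K) = -K/7 - 2 = -2 - K/7)
J = -16
X(u, B) = 13
(286 + X(J, g(-1)))/(61 - 117) = (286 + 13)/(61 - 117) = 299/(-56) = 299*(-1/56) = -299/56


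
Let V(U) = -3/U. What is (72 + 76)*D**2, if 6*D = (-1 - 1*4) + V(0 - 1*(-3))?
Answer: 148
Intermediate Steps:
D = -1 (D = ((-1 - 1*4) - 3/(0 - 1*(-3)))/6 = ((-1 - 4) - 3/(0 + 3))/6 = (-5 - 3/3)/6 = (-5 - 3*1/3)/6 = (-5 - 1)/6 = (1/6)*(-6) = -1)
(72 + 76)*D**2 = (72 + 76)*(-1)**2 = 148*1 = 148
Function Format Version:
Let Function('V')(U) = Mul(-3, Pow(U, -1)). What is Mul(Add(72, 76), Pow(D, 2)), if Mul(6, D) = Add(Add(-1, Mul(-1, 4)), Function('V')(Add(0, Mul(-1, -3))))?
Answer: 148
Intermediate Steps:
D = -1 (D = Mul(Rational(1, 6), Add(Add(-1, Mul(-1, 4)), Mul(-3, Pow(Add(0, Mul(-1, -3)), -1)))) = Mul(Rational(1, 6), Add(Add(-1, -4), Mul(-3, Pow(Add(0, 3), -1)))) = Mul(Rational(1, 6), Add(-5, Mul(-3, Pow(3, -1)))) = Mul(Rational(1, 6), Add(-5, Mul(-3, Rational(1, 3)))) = Mul(Rational(1, 6), Add(-5, -1)) = Mul(Rational(1, 6), -6) = -1)
Mul(Add(72, 76), Pow(D, 2)) = Mul(Add(72, 76), Pow(-1, 2)) = Mul(148, 1) = 148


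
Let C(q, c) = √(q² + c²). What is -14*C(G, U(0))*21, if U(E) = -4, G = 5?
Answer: -294*√41 ≈ -1882.5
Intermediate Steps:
C(q, c) = √(c² + q²)
-14*C(G, U(0))*21 = -14*√((-4)² + 5²)*21 = -14*√(16 + 25)*21 = -14*√41*21 = -294*√41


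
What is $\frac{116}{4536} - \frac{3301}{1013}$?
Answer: $- \frac{3713957}{1148742} \approx -3.2331$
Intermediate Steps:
$\frac{116}{4536} - \frac{3301}{1013} = 116 \cdot \frac{1}{4536} - \frac{3301}{1013} = \frac{29}{1134} - \frac{3301}{1013} = - \frac{3713957}{1148742}$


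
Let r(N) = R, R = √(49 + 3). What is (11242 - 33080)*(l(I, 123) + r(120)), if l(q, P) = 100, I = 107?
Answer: -2183800 - 43676*√13 ≈ -2.3413e+6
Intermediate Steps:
R = 2*√13 (R = √52 = 2*√13 ≈ 7.2111)
r(N) = 2*√13
(11242 - 33080)*(l(I, 123) + r(120)) = (11242 - 33080)*(100 + 2*√13) = -21838*(100 + 2*√13) = -2183800 - 43676*√13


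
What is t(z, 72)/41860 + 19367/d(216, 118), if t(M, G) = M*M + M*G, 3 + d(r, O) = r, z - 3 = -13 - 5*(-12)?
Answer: 40600096/445809 ≈ 91.071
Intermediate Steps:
z = 50 (z = 3 + (-13 - 5*(-12)) = 3 + (-13 + 60) = 3 + 47 = 50)
d(r, O) = -3 + r
t(M, G) = M² + G*M
t(z, 72)/41860 + 19367/d(216, 118) = (50*(72 + 50))/41860 + 19367/(-3 + 216) = (50*122)*(1/41860) + 19367/213 = 6100*(1/41860) + 19367*(1/213) = 305/2093 + 19367/213 = 40600096/445809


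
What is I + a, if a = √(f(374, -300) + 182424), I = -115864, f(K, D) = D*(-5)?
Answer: -115864 + 6*√5109 ≈ -1.1544e+5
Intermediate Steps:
f(K, D) = -5*D
a = 6*√5109 (a = √(-5*(-300) + 182424) = √(1500 + 182424) = √183924 = 6*√5109 ≈ 428.86)
I + a = -115864 + 6*√5109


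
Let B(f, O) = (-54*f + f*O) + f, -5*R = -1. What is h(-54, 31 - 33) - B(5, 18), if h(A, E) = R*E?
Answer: 873/5 ≈ 174.60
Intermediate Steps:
R = ⅕ (R = -⅕*(-1) = ⅕ ≈ 0.20000)
h(A, E) = E/5
B(f, O) = -53*f + O*f (B(f, O) = (-54*f + O*f) + f = -53*f + O*f)
h(-54, 31 - 33) - B(5, 18) = (31 - 33)/5 - 5*(-53 + 18) = (⅕)*(-2) - 5*(-35) = -⅖ - 1*(-175) = -⅖ + 175 = 873/5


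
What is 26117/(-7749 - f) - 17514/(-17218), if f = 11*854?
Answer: -10674286/21083441 ≈ -0.50629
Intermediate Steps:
f = 9394
26117/(-7749 - f) - 17514/(-17218) = 26117/(-7749 - 1*9394) - 17514/(-17218) = 26117/(-7749 - 9394) - 17514*(-1/17218) = 26117/(-17143) + 8757/8609 = 26117*(-1/17143) + 8757/8609 = -3731/2449 + 8757/8609 = -10674286/21083441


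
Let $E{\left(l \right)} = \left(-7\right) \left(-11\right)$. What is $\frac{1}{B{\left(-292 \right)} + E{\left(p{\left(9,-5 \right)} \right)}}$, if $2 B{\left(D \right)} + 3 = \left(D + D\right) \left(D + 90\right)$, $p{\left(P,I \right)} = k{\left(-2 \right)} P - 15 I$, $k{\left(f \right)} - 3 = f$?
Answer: $\frac{2}{118119} \approx 1.6932 \cdot 10^{-5}$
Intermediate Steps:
$k{\left(f \right)} = 3 + f$
$p{\left(P,I \right)} = P - 15 I$ ($p{\left(P,I \right)} = \left(3 - 2\right) P - 15 I = 1 P - 15 I = P - 15 I$)
$E{\left(l \right)} = 77$
$B{\left(D \right)} = - \frac{3}{2} + D \left(90 + D\right)$ ($B{\left(D \right)} = - \frac{3}{2} + \frac{\left(D + D\right) \left(D + 90\right)}{2} = - \frac{3}{2} + \frac{2 D \left(90 + D\right)}{2} = - \frac{3}{2} + D \left(90 + D\right)$)
$\frac{1}{B{\left(-292 \right)} + E{\left(p{\left(9,-5 \right)} \right)}} = \frac{1}{\left(- \frac{3}{2} + \left(-292\right)^{2} + 90 \left(-292\right)\right) + 77} = \frac{1}{\left(- \frac{3}{2} + 85264 - 26280\right) + 77} = \frac{1}{\frac{117965}{2} + 77} = \frac{1}{\frac{118119}{2}} = \frac{2}{118119}$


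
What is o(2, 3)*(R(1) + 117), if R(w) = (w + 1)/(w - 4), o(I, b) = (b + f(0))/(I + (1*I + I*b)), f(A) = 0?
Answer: 349/10 ≈ 34.900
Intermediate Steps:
o(I, b) = b/(2*I + I*b) (o(I, b) = (b + 0)/(I + (1*I + I*b)) = b/(I + (I + I*b)) = b/(2*I + I*b))
R(w) = (1 + w)/(-4 + w)
o(2, 3)*(R(1) + 117) = (3/(2*(2 + 3)))*((1 + 1)/(-4 + 1) + 117) = (3*(½)/5)*(2/(-3) + 117) = (3*(½)*(⅕))*(-⅓*2 + 117) = 3*(-⅔ + 117)/10 = (3/10)*(349/3) = 349/10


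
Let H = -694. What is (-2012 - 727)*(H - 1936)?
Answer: 7203570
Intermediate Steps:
(-2012 - 727)*(H - 1936) = (-2012 - 727)*(-694 - 1936) = -2739*(-2630) = 7203570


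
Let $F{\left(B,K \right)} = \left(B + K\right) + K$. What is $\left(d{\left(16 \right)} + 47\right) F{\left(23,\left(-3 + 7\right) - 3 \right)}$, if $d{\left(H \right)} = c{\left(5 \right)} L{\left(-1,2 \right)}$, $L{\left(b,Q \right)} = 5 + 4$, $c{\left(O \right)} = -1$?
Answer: $950$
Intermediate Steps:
$L{\left(b,Q \right)} = 9$
$d{\left(H \right)} = -9$ ($d{\left(H \right)} = \left(-1\right) 9 = -9$)
$F{\left(B,K \right)} = B + 2 K$
$\left(d{\left(16 \right)} + 47\right) F{\left(23,\left(-3 + 7\right) - 3 \right)} = \left(-9 + 47\right) \left(23 + 2 \left(\left(-3 + 7\right) - 3\right)\right) = 38 \left(23 + 2 \left(4 - 3\right)\right) = 38 \left(23 + 2 \cdot 1\right) = 38 \left(23 + 2\right) = 38 \cdot 25 = 950$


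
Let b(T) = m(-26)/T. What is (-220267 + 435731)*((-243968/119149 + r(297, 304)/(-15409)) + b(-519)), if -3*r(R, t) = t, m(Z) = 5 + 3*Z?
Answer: -6844899439539704/16716962147 ≈ -4.0946e+5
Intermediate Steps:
r(R, t) = -t/3
b(T) = -73/T (b(T) = (5 + 3*(-26))/T = (5 - 78)/T = -73/T)
(-220267 + 435731)*((-243968/119149 + r(297, 304)/(-15409)) + b(-519)) = (-220267 + 435731)*((-243968/119149 - 1/3*304/(-15409)) - 73/(-519)) = 215464*((-243968*1/119149 - 304/3*(-1/15409)) - 73*(-1/519)) = 215464*((-243968/119149 + 16/2433) + 73/519) = 215464*(-591667760/289889517 + 73/519) = 215464*(-31768181411/16716962147) = -6844899439539704/16716962147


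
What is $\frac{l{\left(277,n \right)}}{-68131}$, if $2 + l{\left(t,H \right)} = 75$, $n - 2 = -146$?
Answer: $- \frac{73}{68131} \approx -0.0010715$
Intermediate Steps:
$n = -144$ ($n = 2 - 146 = -144$)
$l{\left(t,H \right)} = 73$ ($l{\left(t,H \right)} = -2 + 75 = 73$)
$\frac{l{\left(277,n \right)}}{-68131} = \frac{73}{-68131} = 73 \left(- \frac{1}{68131}\right) = - \frac{73}{68131}$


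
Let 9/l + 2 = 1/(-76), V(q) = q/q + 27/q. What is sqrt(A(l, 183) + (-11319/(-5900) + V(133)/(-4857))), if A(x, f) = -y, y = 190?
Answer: I*sqrt(27320599351254779619)/381128790 ≈ 13.714*I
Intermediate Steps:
V(q) = 1 + 27/q
l = -76/17 (l = 9/(-2 + 1/(-76)) = 9/(-2 - 1/76) = 9/(-153/76) = 9*(-76/153) = -76/17 ≈ -4.4706)
A(x, f) = -190 (A(x, f) = -1*190 = -190)
sqrt(A(l, 183) + (-11319/(-5900) + V(133)/(-4857))) = sqrt(-190 + (-11319/(-5900) + ((27 + 133)/133)/(-4857))) = sqrt(-190 + (-11319*(-1/5900) + ((1/133)*160)*(-1/4857))) = sqrt(-190 + (11319/5900 + (160/133)*(-1/4857))) = sqrt(-190 + (11319/5900 - 160/645981)) = sqrt(-190 + 7310914939/3811287900) = sqrt(-716833786061/3811287900) = I*sqrt(27320599351254779619)/381128790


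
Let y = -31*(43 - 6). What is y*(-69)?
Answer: 79143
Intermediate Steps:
y = -1147 (y = -31*37 = -1147)
y*(-69) = -1147*(-69) = 79143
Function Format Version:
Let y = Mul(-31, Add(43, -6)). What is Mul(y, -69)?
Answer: 79143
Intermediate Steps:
y = -1147 (y = Mul(-31, 37) = -1147)
Mul(y, -69) = Mul(-1147, -69) = 79143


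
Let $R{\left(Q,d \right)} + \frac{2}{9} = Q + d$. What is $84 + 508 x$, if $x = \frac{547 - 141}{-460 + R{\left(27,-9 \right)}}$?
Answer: $- \frac{380478}{995} \approx -382.39$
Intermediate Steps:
$R{\left(Q,d \right)} = - \frac{2}{9} + Q + d$ ($R{\left(Q,d \right)} = - \frac{2}{9} + \left(Q + d\right) = - \frac{2}{9} + Q + d$)
$x = - \frac{1827}{1990}$ ($x = \frac{547 - 141}{-460 - - \frac{160}{9}} = \frac{406}{-460 + \frac{160}{9}} = \frac{406}{- \frac{3980}{9}} = 406 \left(- \frac{9}{3980}\right) = - \frac{1827}{1990} \approx -0.91809$)
$84 + 508 x = 84 + 508 \left(- \frac{1827}{1990}\right) = 84 - \frac{464058}{995} = - \frac{380478}{995}$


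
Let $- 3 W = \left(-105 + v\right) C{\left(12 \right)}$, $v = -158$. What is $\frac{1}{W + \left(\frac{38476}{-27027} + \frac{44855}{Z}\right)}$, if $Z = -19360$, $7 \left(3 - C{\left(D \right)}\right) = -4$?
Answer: $\frac{9513504}{2943047501} \approx 0.0032325$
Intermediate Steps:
$C{\left(D \right)} = \frac{25}{7}$ ($C{\left(D \right)} = 3 - - \frac{4}{7} = 3 + \frac{4}{7} = \frac{25}{7}$)
$W = \frac{6575}{21}$ ($W = - \frac{\left(-105 - 158\right) \frac{25}{7}}{3} = - \frac{\left(-263\right) \frac{25}{7}}{3} = \left(- \frac{1}{3}\right) \left(- \frac{6575}{7}\right) = \frac{6575}{21} \approx 313.1$)
$\frac{1}{W + \left(\frac{38476}{-27027} + \frac{44855}{Z}\right)} = \frac{1}{\frac{6575}{21} + \left(\frac{38476}{-27027} + \frac{44855}{-19360}\right)} = \frac{1}{\frac{6575}{21} + \left(38476 \left(- \frac{1}{27027}\right) + 44855 \left(- \frac{1}{19360}\right)\right)} = \frac{1}{\frac{6575}{21} - \frac{35585299}{9513504}} = \frac{1}{\frac{2943047501}{9513504}} = \frac{9513504}{2943047501}$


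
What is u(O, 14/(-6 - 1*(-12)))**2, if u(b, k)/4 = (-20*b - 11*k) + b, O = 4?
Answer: 1488400/9 ≈ 1.6538e+5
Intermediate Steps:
u(b, k) = -76*b - 44*k (u(b, k) = 4*((-20*b - 11*k) + b) = 4*(-19*b - 11*k) = -76*b - 44*k)
u(O, 14/(-6 - 1*(-12)))**2 = (-76*4 - 616/(-6 - 1*(-12)))**2 = (-304 - 616/(-6 + 12))**2 = (-304 - 616/6)**2 = (-304 - 44*7/3)**2 = (-304 - 308/3)**2 = (-1220/3)**2 = 1488400/9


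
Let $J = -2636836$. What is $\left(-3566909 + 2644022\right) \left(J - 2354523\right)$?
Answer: $4606460333433$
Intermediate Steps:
$\left(-3566909 + 2644022\right) \left(J - 2354523\right) = \left(-3566909 + 2644022\right) \left(-2636836 - 2354523\right) = \left(-922887\right) \left(-4991359\right) = 4606460333433$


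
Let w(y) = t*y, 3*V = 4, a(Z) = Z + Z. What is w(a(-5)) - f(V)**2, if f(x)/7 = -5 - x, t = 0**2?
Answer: -17689/9 ≈ -1965.4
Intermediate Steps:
a(Z) = 2*Z
t = 0
V = 4/3 (V = (1/3)*4 = 4/3 ≈ 1.3333)
f(x) = -35 - 7*x (f(x) = 7*(-5 - x) = -35 - 7*x)
w(y) = 0 (w(y) = 0*y = 0)
w(a(-5)) - f(V)**2 = 0 - (-35 - 7*4/3)**2 = 0 - (-35 - 28/3)**2 = 0 - (-133/3)**2 = 0 - 1*17689/9 = 0 - 17689/9 = -17689/9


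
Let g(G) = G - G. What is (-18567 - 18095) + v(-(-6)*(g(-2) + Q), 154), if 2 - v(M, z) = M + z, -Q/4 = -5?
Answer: -36934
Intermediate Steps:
Q = 20 (Q = -4*(-5) = 20)
g(G) = 0
v(M, z) = 2 - M - z (v(M, z) = 2 - (M + z) = 2 + (-M - z) = 2 - M - z)
(-18567 - 18095) + v(-(-6)*(g(-2) + Q), 154) = (-18567 - 18095) + (2 - (-1)*(-6*(0 + 20)) - 1*154) = -36662 + (2 - (-1)*(-6*20) - 154) = -36662 + (2 - (-1)*(-120) - 154) = -36662 + (2 - 1*120 - 154) = -36662 + (2 - 120 - 154) = -36662 - 272 = -36934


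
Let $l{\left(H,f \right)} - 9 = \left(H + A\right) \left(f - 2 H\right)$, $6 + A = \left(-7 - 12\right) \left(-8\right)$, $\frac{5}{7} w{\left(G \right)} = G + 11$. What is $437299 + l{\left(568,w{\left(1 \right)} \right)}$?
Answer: $- \frac{1809004}{5} \approx -3.618 \cdot 10^{5}$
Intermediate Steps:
$w{\left(G \right)} = \frac{77}{5} + \frac{7 G}{5}$ ($w{\left(G \right)} = \frac{7 \left(G + 11\right)}{5} = \frac{7 \left(11 + G\right)}{5} = \frac{77}{5} + \frac{7 G}{5}$)
$A = 146$ ($A = -6 + \left(-7 - 12\right) \left(-8\right) = -6 - -152 = -6 + 152 = 146$)
$l{\left(H,f \right)} = 9 + \left(146 + H\right) \left(f - 2 H\right)$ ($l{\left(H,f \right)} = 9 + \left(H + 146\right) \left(f - 2 H\right) = 9 + \left(146 + H\right) \left(f - 2 H\right)$)
$437299 + l{\left(568,w{\left(1 \right)} \right)} = 437299 + \left(9 - 165856 - 2 \cdot 568^{2} + 146 \left(\frac{77}{5} + \frac{7}{5} \cdot 1\right) + 568 \left(\frac{77}{5} + \frac{7}{5} \cdot 1\right)\right) = 437299 + \left(9 - 165856 - 645248 + 146 \left(\frac{77}{5} + \frac{7}{5}\right) + 568 \left(\frac{77}{5} + \frac{7}{5}\right)\right) = 437299 + \left(9 - 165856 - 645248 + 146 \cdot \frac{84}{5} + 568 \cdot \frac{84}{5}\right) = 437299 + \left(9 - 165856 - 645248 + \frac{12264}{5} + \frac{47712}{5}\right) = 437299 - \frac{3995499}{5} = - \frac{1809004}{5}$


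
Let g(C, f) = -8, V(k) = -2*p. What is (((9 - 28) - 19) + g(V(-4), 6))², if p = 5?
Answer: 2116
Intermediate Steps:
V(k) = -10 (V(k) = -2*5 = -10)
(((9 - 28) - 19) + g(V(-4), 6))² = (((9 - 28) - 19) - 8)² = ((-19 - 19) - 8)² = (-38 - 8)² = (-46)² = 2116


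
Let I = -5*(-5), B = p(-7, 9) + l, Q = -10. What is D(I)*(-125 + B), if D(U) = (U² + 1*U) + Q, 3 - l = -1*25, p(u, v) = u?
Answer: -66560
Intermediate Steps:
l = 28 (l = 3 - (-1)*25 = 3 - 1*(-25) = 3 + 25 = 28)
B = 21 (B = -7 + 28 = 21)
I = 25
D(U) = -10 + U + U² (D(U) = (U² + 1*U) - 10 = (U² + U) - 10 = (U + U²) - 10 = -10 + U + U²)
D(I)*(-125 + B) = (-10 + 25 + 25²)*(-125 + 21) = (-10 + 25 + 625)*(-104) = 640*(-104) = -66560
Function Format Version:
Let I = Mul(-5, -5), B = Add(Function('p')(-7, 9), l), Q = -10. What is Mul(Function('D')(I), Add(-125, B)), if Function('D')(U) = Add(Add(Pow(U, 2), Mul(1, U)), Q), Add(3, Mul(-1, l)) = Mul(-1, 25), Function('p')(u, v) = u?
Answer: -66560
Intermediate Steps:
l = 28 (l = Add(3, Mul(-1, Mul(-1, 25))) = Add(3, Mul(-1, -25)) = Add(3, 25) = 28)
B = 21 (B = Add(-7, 28) = 21)
I = 25
Function('D')(U) = Add(-10, U, Pow(U, 2)) (Function('D')(U) = Add(Add(Pow(U, 2), Mul(1, U)), -10) = Add(Add(Pow(U, 2), U), -10) = Add(Add(U, Pow(U, 2)), -10) = Add(-10, U, Pow(U, 2)))
Mul(Function('D')(I), Add(-125, B)) = Mul(Add(-10, 25, Pow(25, 2)), Add(-125, 21)) = Mul(Add(-10, 25, 625), -104) = Mul(640, -104) = -66560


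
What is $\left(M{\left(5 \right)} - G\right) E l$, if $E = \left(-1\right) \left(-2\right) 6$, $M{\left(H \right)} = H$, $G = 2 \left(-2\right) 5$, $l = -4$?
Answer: $-1200$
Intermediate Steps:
$G = -20$ ($G = \left(-4\right) 5 = -20$)
$E = 12$ ($E = 2 \cdot 6 = 12$)
$\left(M{\left(5 \right)} - G\right) E l = \left(5 - -20\right) 12 \left(-4\right) = \left(5 + 20\right) 12 \left(-4\right) = 25 \cdot 12 \left(-4\right) = 300 \left(-4\right) = -1200$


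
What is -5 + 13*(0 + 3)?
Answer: 34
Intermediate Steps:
-5 + 13*(0 + 3) = -5 + 13*3 = -5 + 39 = 34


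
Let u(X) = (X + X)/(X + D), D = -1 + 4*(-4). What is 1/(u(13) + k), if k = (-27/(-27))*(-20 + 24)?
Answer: -⅖ ≈ -0.40000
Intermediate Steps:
k = 4 (k = -27*(-1/27)*4 = 1*4 = 4)
D = -17 (D = -1 - 16 = -17)
u(X) = 2*X/(-17 + X) (u(X) = (X + X)/(X - 17) = (2*X)/(-17 + X) = 2*X/(-17 + X))
1/(u(13) + k) = 1/(2*13/(-17 + 13) + 4) = 1/(2*13/(-4) + 4) = 1/(2*13*(-¼) + 4) = 1/(-13/2 + 4) = 1/(-5/2) = -⅖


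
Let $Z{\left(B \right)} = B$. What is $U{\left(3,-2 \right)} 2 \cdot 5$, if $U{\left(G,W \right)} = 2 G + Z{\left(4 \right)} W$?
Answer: $-20$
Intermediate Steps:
$U{\left(G,W \right)} = 2 G + 4 W$
$U{\left(3,-2 \right)} 2 \cdot 5 = \left(2 \cdot 3 + 4 \left(-2\right)\right) 2 \cdot 5 = \left(6 - 8\right) 10 = \left(-2\right) 10 = -20$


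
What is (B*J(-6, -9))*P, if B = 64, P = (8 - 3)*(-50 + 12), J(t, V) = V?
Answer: 109440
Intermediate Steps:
P = -190 (P = 5*(-38) = -190)
(B*J(-6, -9))*P = (64*(-9))*(-190) = -576*(-190) = 109440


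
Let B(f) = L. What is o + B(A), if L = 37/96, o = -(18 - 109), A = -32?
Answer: 8773/96 ≈ 91.385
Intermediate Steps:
o = 91 (o = -1*(-91) = 91)
L = 37/96 (L = 37*(1/96) = 37/96 ≈ 0.38542)
B(f) = 37/96
o + B(A) = 91 + 37/96 = 8773/96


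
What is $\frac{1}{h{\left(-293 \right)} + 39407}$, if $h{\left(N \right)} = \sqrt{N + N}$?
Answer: $\frac{39407}{1552912235} - \frac{i \sqrt{586}}{1552912235} \approx 2.5376 \cdot 10^{-5} - 1.5588 \cdot 10^{-8} i$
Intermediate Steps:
$h{\left(N \right)} = \sqrt{2} \sqrt{N}$ ($h{\left(N \right)} = \sqrt{2 N} = \sqrt{2} \sqrt{N}$)
$\frac{1}{h{\left(-293 \right)} + 39407} = \frac{1}{\sqrt{2} \sqrt{-293} + 39407} = \frac{1}{\sqrt{2} i \sqrt{293} + 39407} = \frac{1}{i \sqrt{586} + 39407} = \frac{1}{39407 + i \sqrt{586}}$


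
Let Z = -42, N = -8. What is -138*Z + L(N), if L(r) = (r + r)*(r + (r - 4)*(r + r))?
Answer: 2852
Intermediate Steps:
L(r) = 2*r*(r + 2*r*(-4 + r)) (L(r) = (2*r)*(r + (-4 + r)*(2*r)) = (2*r)*(r + 2*r*(-4 + r)) = 2*r*(r + 2*r*(-4 + r)))
-138*Z + L(N) = -138*(-42) + (-8)²*(-14 + 4*(-8)) = 5796 + 64*(-14 - 32) = 5796 + 64*(-46) = 5796 - 2944 = 2852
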